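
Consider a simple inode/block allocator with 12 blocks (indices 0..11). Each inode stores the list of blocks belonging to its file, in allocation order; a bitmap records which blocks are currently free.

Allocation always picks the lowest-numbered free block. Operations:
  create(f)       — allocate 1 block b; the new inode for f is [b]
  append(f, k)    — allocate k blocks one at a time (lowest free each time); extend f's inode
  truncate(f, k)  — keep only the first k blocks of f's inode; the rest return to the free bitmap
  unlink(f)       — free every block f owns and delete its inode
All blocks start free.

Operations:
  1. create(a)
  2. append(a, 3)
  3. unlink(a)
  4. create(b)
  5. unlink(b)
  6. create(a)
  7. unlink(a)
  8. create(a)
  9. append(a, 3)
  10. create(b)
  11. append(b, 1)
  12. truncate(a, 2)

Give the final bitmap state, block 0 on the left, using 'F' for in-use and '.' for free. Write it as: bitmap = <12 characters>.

bitmap = FF..FF......

  1. create(a)  ⇒  F...........  {a→[0]}
  2. append(a, 3)  ⇒  FFFF........  {a→[0, 1, 2, 3]}
  3. unlink(a)  ⇒  ............  {}
  4. create(b)  ⇒  F...........  {b→[0]}
  5. unlink(b)  ⇒  ............  {}
  6. create(a)  ⇒  F...........  {a→[0]}
  7. unlink(a)  ⇒  ............  {}
  8. create(a)  ⇒  F...........  {a→[0]}
  9. append(a, 3)  ⇒  FFFF........  {a→[0, 1, 2, 3]}
  10. create(b)  ⇒  FFFFF.......  {a→[0, 1, 2, 3]; b→[4]}
  11. append(b, 1)  ⇒  FFFFFF......  {a→[0, 1, 2, 3]; b→[4, 5]}
  12. truncate(a, 2)  ⇒  FF..FF......  {a→[0, 1]; b→[4, 5]}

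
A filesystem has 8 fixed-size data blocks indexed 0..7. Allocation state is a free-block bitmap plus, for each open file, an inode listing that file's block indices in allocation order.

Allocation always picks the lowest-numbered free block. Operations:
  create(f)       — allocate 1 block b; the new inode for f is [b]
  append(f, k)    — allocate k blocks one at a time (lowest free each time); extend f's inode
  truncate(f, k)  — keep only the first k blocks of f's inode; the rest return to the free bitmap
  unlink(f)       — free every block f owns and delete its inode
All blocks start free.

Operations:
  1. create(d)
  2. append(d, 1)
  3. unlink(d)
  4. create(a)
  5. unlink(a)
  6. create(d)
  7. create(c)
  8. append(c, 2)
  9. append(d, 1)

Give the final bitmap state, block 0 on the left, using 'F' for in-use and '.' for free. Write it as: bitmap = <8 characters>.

bitmap = FFFFF...

create(d): bitmap=F....... | d=[0]
append(d, 1): bitmap=FF...... | d=[0, 1]
unlink(d): bitmap=........ | 
create(a): bitmap=F....... | a=[0]
unlink(a): bitmap=........ | 
create(d): bitmap=F....... | d=[0]
create(c): bitmap=FF...... | c=[1] d=[0]
append(c, 2): bitmap=FFFF.... | c=[1, 2, 3] d=[0]
append(d, 1): bitmap=FFFFF... | c=[1, 2, 3] d=[0, 4]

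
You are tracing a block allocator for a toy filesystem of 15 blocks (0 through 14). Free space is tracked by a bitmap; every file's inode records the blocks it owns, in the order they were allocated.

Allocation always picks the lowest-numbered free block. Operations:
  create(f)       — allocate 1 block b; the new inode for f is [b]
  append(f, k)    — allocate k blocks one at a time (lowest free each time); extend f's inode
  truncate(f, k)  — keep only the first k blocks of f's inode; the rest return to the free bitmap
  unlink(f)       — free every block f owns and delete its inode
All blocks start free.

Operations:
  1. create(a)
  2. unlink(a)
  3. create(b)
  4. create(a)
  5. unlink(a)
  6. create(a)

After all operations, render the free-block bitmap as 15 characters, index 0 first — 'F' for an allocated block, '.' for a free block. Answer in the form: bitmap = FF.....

bitmap = FF.............

[1] create(a) — a=0 (map F..............)
[2] unlink(a) —  (map ...............)
[3] create(b) — b=0 (map F..............)
[4] create(a) — a=1 b=0 (map FF.............)
[5] unlink(a) — b=0 (map F..............)
[6] create(a) — a=1 b=0 (map FF.............)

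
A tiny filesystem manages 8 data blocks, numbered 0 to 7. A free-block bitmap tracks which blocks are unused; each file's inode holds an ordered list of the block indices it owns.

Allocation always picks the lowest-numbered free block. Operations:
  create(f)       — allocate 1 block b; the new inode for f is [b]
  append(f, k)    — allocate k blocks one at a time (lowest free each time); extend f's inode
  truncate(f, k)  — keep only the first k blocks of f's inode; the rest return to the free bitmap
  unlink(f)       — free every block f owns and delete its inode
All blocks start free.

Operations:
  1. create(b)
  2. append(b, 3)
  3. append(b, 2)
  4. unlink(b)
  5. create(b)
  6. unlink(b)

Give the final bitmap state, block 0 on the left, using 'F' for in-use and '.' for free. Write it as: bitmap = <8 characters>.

  1. create(b)  ⇒  F.......  {b→[0]}
  2. append(b, 3)  ⇒  FFFF....  {b→[0, 1, 2, 3]}
  3. append(b, 2)  ⇒  FFFFFF..  {b→[0, 1, 2, 3, 4, 5]}
  4. unlink(b)  ⇒  ........  {}
  5. create(b)  ⇒  F.......  {b→[0]}
  6. unlink(b)  ⇒  ........  {}

bitmap = ........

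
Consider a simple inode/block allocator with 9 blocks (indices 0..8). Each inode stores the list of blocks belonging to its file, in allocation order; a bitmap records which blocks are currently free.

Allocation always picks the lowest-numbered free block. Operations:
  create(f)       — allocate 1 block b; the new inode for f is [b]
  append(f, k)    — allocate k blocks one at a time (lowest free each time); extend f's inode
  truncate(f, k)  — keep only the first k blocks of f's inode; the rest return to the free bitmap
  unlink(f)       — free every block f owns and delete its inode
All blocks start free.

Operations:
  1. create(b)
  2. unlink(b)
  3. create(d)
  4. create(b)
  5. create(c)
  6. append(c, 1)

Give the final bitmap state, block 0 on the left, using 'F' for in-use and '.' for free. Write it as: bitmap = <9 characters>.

bitmap = FFFF.....

create(b): bitmap=F........ | b=[0]
unlink(b): bitmap=......... | 
create(d): bitmap=F........ | d=[0]
create(b): bitmap=FF....... | b=[1] d=[0]
create(c): bitmap=FFF...... | b=[1] c=[2] d=[0]
append(c, 1): bitmap=FFFF..... | b=[1] c=[2, 3] d=[0]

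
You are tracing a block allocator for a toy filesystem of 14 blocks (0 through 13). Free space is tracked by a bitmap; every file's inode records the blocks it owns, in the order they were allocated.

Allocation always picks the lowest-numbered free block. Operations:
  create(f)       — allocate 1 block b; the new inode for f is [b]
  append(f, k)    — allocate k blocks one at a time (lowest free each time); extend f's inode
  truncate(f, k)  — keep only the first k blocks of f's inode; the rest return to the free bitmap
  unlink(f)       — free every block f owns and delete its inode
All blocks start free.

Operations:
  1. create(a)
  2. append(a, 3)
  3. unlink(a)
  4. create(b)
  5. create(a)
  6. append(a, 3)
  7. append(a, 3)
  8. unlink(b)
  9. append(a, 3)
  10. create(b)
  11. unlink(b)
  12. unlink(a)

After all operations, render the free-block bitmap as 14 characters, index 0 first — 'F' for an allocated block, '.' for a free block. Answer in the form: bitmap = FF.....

bitmap = ..............

create(a): bitmap=F............. | a=[0]
append(a, 3): bitmap=FFFF.......... | a=[0, 1, 2, 3]
unlink(a): bitmap=.............. | 
create(b): bitmap=F............. | b=[0]
create(a): bitmap=FF............ | a=[1] b=[0]
append(a, 3): bitmap=FFFFF......... | a=[1, 2, 3, 4] b=[0]
append(a, 3): bitmap=FFFFFFFF...... | a=[1, 2, 3, 4, 5, 6, 7] b=[0]
unlink(b): bitmap=.FFFFFFF...... | a=[1, 2, 3, 4, 5, 6, 7]
append(a, 3): bitmap=FFFFFFFFFF.... | a=[1, 2, 3, 4, 5, 6, 7, 0, 8, 9]
create(b): bitmap=FFFFFFFFFFF... | a=[1, 2, 3, 4, 5, 6, 7, 0, 8, 9] b=[10]
unlink(b): bitmap=FFFFFFFFFF.... | a=[1, 2, 3, 4, 5, 6, 7, 0, 8, 9]
unlink(a): bitmap=.............. | 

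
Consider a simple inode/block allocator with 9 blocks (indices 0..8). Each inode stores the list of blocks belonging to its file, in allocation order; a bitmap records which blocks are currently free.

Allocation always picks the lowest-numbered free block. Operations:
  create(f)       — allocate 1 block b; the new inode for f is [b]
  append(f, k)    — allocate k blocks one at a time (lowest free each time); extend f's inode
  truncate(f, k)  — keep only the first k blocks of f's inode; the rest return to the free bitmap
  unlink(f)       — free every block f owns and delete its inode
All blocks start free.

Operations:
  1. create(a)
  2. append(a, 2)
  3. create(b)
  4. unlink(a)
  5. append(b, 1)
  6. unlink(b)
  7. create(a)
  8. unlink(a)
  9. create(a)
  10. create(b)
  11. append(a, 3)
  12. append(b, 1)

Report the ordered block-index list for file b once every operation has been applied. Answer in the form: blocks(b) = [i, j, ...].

blocks(b) = [1, 5]

  1. create(a)  ⇒  F........  {a→[0]}
  2. append(a, 2)  ⇒  FFF......  {a→[0, 1, 2]}
  3. create(b)  ⇒  FFFF.....  {a→[0, 1, 2]; b→[3]}
  4. unlink(a)  ⇒  ...F.....  {b→[3]}
  5. append(b, 1)  ⇒  F..F.....  {b→[3, 0]}
  6. unlink(b)  ⇒  .........  {}
  7. create(a)  ⇒  F........  {a→[0]}
  8. unlink(a)  ⇒  .........  {}
  9. create(a)  ⇒  F........  {a→[0]}
  10. create(b)  ⇒  FF.......  {a→[0]; b→[1]}
  11. append(a, 3)  ⇒  FFFFF....  {a→[0, 2, 3, 4]; b→[1]}
  12. append(b, 1)  ⇒  FFFFFF...  {a→[0, 2, 3, 4]; b→[1, 5]}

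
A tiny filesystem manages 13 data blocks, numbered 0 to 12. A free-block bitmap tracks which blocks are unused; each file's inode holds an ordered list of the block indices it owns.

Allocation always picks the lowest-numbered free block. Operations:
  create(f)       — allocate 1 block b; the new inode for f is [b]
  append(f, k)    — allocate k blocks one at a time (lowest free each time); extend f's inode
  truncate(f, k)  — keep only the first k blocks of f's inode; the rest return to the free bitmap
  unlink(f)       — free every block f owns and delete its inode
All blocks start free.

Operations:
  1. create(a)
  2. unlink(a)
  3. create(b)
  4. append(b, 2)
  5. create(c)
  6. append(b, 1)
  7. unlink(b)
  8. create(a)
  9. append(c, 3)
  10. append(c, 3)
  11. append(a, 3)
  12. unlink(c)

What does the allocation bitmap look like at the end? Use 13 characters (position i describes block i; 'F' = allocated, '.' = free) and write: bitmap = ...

bitmap = F.......FFF..

[1] create(a) — a=0 (map F............)
[2] unlink(a) —  (map .............)
[3] create(b) — b=0 (map F............)
[4] append(b, 2) — b=0,1,2 (map FFF..........)
[5] create(c) — b=0,1,2 c=3 (map FFFF.........)
[6] append(b, 1) — b=0,1,2,4 c=3 (map FFFFF........)
[7] unlink(b) — c=3 (map ...F.........)
[8] create(a) — a=0 c=3 (map F..F.........)
[9] append(c, 3) — a=0 c=3,1,2,4 (map FFFFF........)
[10] append(c, 3) — a=0 c=3,1,2,4,5,6,7 (map FFFFFFFF.....)
[11] append(a, 3) — a=0,8,9,10 c=3,1,2,4,5,6,7 (map FFFFFFFFFFF..)
[12] unlink(c) — a=0,8,9,10 (map F.......FFF..)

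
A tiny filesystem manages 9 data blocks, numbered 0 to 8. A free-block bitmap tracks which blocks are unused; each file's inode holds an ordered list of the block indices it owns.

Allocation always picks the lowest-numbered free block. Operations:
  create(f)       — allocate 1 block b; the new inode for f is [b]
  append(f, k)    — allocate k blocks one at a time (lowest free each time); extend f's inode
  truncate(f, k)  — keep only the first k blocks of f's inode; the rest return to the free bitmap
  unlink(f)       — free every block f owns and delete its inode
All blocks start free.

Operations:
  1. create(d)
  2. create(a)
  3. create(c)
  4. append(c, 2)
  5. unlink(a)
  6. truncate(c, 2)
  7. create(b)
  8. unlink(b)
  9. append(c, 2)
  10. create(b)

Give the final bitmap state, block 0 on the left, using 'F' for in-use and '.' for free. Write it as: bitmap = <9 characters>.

bitmap = FFFFFF...

  1. create(d)  ⇒  F........  {d→[0]}
  2. create(a)  ⇒  FF.......  {a→[1]; d→[0]}
  3. create(c)  ⇒  FFF......  {a→[1]; c→[2]; d→[0]}
  4. append(c, 2)  ⇒  FFFFF....  {a→[1]; c→[2, 3, 4]; d→[0]}
  5. unlink(a)  ⇒  F.FFF....  {c→[2, 3, 4]; d→[0]}
  6. truncate(c, 2)  ⇒  F.FF.....  {c→[2, 3]; d→[0]}
  7. create(b)  ⇒  FFFF.....  {b→[1]; c→[2, 3]; d→[0]}
  8. unlink(b)  ⇒  F.FF.....  {c→[2, 3]; d→[0]}
  9. append(c, 2)  ⇒  FFFFF....  {c→[2, 3, 1, 4]; d→[0]}
  10. create(b)  ⇒  FFFFFF...  {b→[5]; c→[2, 3, 1, 4]; d→[0]}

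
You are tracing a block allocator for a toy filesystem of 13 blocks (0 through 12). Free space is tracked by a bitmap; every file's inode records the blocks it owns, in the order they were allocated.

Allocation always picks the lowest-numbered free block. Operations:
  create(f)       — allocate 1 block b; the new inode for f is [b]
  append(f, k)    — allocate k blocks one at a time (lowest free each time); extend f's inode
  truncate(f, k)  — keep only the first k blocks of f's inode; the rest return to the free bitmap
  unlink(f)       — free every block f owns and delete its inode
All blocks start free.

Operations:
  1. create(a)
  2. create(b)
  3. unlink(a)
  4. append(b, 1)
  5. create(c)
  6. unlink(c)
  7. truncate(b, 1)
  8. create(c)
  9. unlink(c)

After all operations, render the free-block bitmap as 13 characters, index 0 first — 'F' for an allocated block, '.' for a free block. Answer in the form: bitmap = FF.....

bitmap = .F...........

[1] create(a) — a=0 (map F............)
[2] create(b) — a=0 b=1 (map FF...........)
[3] unlink(a) — b=1 (map .F...........)
[4] append(b, 1) — b=1,0 (map FF...........)
[5] create(c) — b=1,0 c=2 (map FFF..........)
[6] unlink(c) — b=1,0 (map FF...........)
[7] truncate(b, 1) — b=1 (map .F...........)
[8] create(c) — b=1 c=0 (map FF...........)
[9] unlink(c) — b=1 (map .F...........)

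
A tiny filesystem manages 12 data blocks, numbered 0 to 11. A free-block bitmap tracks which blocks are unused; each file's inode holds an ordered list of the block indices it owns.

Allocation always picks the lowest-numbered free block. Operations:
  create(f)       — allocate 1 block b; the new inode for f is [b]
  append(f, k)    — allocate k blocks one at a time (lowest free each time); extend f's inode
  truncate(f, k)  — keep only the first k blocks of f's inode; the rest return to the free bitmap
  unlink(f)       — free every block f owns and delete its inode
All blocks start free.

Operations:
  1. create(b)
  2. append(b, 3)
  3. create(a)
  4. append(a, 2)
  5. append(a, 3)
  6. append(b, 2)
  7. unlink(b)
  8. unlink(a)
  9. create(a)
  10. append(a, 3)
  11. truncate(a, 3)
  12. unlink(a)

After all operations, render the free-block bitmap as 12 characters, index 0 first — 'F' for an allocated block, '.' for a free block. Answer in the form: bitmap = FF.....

create(b): bitmap=F........... | b=[0]
append(b, 3): bitmap=FFFF........ | b=[0, 1, 2, 3]
create(a): bitmap=FFFFF....... | a=[4] b=[0, 1, 2, 3]
append(a, 2): bitmap=FFFFFFF..... | a=[4, 5, 6] b=[0, 1, 2, 3]
append(a, 3): bitmap=FFFFFFFFFF.. | a=[4, 5, 6, 7, 8, 9] b=[0, 1, 2, 3]
append(b, 2): bitmap=FFFFFFFFFFFF | a=[4, 5, 6, 7, 8, 9] b=[0, 1, 2, 3, 10, 11]
unlink(b): bitmap=....FFFFFF.. | a=[4, 5, 6, 7, 8, 9]
unlink(a): bitmap=............ | 
create(a): bitmap=F........... | a=[0]
append(a, 3): bitmap=FFFF........ | a=[0, 1, 2, 3]
truncate(a, 3): bitmap=FFF......... | a=[0, 1, 2]
unlink(a): bitmap=............ | 

bitmap = ............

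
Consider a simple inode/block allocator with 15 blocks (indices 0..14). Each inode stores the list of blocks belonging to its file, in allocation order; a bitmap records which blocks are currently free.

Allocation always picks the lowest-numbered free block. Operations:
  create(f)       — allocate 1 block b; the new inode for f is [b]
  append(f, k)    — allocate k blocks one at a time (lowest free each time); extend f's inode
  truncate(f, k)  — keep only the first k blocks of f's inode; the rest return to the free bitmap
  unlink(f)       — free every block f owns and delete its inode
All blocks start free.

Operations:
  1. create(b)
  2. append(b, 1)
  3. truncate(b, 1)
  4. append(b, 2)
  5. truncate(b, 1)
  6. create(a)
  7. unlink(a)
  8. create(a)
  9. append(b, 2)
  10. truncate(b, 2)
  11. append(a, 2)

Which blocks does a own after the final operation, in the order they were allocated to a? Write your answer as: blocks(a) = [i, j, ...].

blocks(a) = [1, 3, 4]

create(b): bitmap=F.............. | b=[0]
append(b, 1): bitmap=FF............. | b=[0, 1]
truncate(b, 1): bitmap=F.............. | b=[0]
append(b, 2): bitmap=FFF............ | b=[0, 1, 2]
truncate(b, 1): bitmap=F.............. | b=[0]
create(a): bitmap=FF............. | a=[1] b=[0]
unlink(a): bitmap=F.............. | b=[0]
create(a): bitmap=FF............. | a=[1] b=[0]
append(b, 2): bitmap=FFFF........... | a=[1] b=[0, 2, 3]
truncate(b, 2): bitmap=FFF............ | a=[1] b=[0, 2]
append(a, 2): bitmap=FFFFF.......... | a=[1, 3, 4] b=[0, 2]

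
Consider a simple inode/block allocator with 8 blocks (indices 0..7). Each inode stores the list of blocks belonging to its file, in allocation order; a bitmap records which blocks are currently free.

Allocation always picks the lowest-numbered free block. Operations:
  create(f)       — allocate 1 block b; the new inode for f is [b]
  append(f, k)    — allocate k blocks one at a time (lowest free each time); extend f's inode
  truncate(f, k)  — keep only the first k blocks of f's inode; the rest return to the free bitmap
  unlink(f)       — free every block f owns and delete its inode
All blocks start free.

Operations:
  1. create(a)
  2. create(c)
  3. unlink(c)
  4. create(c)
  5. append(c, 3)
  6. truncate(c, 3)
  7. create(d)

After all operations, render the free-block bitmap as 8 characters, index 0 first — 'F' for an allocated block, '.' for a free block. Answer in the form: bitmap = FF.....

[1] create(a) — a=0 (map F.......)
[2] create(c) — a=0 c=1 (map FF......)
[3] unlink(c) — a=0 (map F.......)
[4] create(c) — a=0 c=1 (map FF......)
[5] append(c, 3) — a=0 c=1,2,3,4 (map FFFFF...)
[6] truncate(c, 3) — a=0 c=1,2,3 (map FFFF....)
[7] create(d) — a=0 c=1,2,3 d=4 (map FFFFF...)

bitmap = FFFFF...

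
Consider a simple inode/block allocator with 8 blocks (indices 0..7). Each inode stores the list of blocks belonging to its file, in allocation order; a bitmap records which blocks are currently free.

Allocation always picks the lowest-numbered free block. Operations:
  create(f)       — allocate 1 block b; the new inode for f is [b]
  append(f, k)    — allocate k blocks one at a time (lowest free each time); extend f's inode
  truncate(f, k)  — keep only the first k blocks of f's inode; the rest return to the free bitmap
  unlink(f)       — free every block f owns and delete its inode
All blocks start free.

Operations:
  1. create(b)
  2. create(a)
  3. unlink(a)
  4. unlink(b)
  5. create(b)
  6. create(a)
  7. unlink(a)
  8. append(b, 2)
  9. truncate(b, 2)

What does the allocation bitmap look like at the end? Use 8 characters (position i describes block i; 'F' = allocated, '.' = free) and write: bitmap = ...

bitmap = FF......

[1] create(b) — b=0 (map F.......)
[2] create(a) — a=1 b=0 (map FF......)
[3] unlink(a) — b=0 (map F.......)
[4] unlink(b) —  (map ........)
[5] create(b) — b=0 (map F.......)
[6] create(a) — a=1 b=0 (map FF......)
[7] unlink(a) — b=0 (map F.......)
[8] append(b, 2) — b=0,1,2 (map FFF.....)
[9] truncate(b, 2) — b=0,1 (map FF......)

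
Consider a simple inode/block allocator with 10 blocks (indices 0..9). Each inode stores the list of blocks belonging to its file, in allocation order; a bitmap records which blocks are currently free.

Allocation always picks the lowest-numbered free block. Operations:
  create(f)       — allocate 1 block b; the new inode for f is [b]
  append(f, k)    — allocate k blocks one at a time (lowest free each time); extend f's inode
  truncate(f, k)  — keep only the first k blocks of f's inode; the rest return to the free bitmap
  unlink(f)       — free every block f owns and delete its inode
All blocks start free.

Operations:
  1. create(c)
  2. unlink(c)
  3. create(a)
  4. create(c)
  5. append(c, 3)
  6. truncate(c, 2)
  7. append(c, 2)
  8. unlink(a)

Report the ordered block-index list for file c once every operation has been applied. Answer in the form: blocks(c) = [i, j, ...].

create(c): bitmap=F......... | c=[0]
unlink(c): bitmap=.......... | 
create(a): bitmap=F......... | a=[0]
create(c): bitmap=FF........ | a=[0] c=[1]
append(c, 3): bitmap=FFFFF..... | a=[0] c=[1, 2, 3, 4]
truncate(c, 2): bitmap=FFF....... | a=[0] c=[1, 2]
append(c, 2): bitmap=FFFFF..... | a=[0] c=[1, 2, 3, 4]
unlink(a): bitmap=.FFFF..... | c=[1, 2, 3, 4]

blocks(c) = [1, 2, 3, 4]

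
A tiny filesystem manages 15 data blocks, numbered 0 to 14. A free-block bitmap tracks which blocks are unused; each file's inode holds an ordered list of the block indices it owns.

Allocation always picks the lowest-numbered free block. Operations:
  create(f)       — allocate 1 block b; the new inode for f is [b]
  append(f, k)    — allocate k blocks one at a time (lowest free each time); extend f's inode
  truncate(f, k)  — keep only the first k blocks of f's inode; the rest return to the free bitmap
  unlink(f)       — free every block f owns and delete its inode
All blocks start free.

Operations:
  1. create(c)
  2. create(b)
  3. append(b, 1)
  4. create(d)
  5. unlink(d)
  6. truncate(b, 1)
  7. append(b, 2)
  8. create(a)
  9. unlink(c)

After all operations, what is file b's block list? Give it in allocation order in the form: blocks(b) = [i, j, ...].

after create(c) → c:[0]  free=[F..............]
after create(b) → b:[1], c:[0]  free=[FF.............]
after append(b, 1) → b:[1, 2], c:[0]  free=[FFF............]
after create(d) → b:[1, 2], c:[0], d:[3]  free=[FFFF...........]
after unlink(d) → b:[1, 2], c:[0]  free=[FFF............]
after truncate(b, 1) → b:[1], c:[0]  free=[FF.............]
after append(b, 2) → b:[1, 2, 3], c:[0]  free=[FFFF...........]
after create(a) → a:[4], b:[1, 2, 3], c:[0]  free=[FFFFF..........]
after unlink(c) → a:[4], b:[1, 2, 3]  free=[.FFFF..........]

blocks(b) = [1, 2, 3]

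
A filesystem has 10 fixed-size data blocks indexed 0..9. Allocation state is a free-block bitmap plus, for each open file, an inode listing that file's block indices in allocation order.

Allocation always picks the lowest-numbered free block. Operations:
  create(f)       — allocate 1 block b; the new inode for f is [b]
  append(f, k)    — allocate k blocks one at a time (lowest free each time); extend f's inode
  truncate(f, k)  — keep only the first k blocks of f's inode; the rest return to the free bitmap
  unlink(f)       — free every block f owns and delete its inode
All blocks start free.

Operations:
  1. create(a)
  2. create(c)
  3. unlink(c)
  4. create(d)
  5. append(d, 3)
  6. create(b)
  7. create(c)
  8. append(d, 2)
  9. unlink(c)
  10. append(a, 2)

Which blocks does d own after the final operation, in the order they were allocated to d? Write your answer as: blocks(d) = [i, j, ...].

after create(a) → a:[0]  free=[F.........]
after create(c) → a:[0], c:[1]  free=[FF........]
after unlink(c) → a:[0]  free=[F.........]
after create(d) → a:[0], d:[1]  free=[FF........]
after append(d, 3) → a:[0], d:[1, 2, 3, 4]  free=[FFFFF.....]
after create(b) → a:[0], b:[5], d:[1, 2, 3, 4]  free=[FFFFFF....]
after create(c) → a:[0], b:[5], c:[6], d:[1, 2, 3, 4]  free=[FFFFFFF...]
after append(d, 2) → a:[0], b:[5], c:[6], d:[1, 2, 3, 4, 7, 8]  free=[FFFFFFFFF.]
after unlink(c) → a:[0], b:[5], d:[1, 2, 3, 4, 7, 8]  free=[FFFFFF.FF.]
after append(a, 2) → a:[0, 6, 9], b:[5], d:[1, 2, 3, 4, 7, 8]  free=[FFFFFFFFFF]

blocks(d) = [1, 2, 3, 4, 7, 8]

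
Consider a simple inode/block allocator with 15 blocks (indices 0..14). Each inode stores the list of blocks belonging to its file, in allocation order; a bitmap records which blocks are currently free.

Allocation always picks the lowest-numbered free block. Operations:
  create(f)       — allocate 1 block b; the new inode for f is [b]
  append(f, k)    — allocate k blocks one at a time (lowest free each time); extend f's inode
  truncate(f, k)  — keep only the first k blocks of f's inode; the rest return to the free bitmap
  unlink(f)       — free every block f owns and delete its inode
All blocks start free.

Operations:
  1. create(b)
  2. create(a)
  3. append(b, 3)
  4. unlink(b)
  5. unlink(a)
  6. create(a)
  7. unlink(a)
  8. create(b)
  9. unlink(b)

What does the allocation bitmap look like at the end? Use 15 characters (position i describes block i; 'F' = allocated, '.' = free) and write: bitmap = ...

after create(b) → b:[0]  free=[F..............]
after create(a) → a:[1], b:[0]  free=[FF.............]
after append(b, 3) → a:[1], b:[0, 2, 3, 4]  free=[FFFFF..........]
after unlink(b) → a:[1]  free=[.F.............]
after unlink(a) →   free=[...............]
after create(a) → a:[0]  free=[F..............]
after unlink(a) →   free=[...............]
after create(b) → b:[0]  free=[F..............]
after unlink(b) →   free=[...............]

bitmap = ...............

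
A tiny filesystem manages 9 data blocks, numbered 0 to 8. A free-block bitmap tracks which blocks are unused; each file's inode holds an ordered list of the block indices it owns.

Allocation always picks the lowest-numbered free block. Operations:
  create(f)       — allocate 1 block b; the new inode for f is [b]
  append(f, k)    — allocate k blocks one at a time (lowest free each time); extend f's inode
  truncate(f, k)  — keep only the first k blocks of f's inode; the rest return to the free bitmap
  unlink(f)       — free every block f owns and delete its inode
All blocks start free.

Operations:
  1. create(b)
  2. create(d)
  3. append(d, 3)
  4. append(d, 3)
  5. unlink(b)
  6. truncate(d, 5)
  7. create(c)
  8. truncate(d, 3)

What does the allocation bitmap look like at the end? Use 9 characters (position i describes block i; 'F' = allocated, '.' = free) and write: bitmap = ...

bitmap = FFFF.....

after create(b) → b:[0]  free=[F........]
after create(d) → b:[0], d:[1]  free=[FF.......]
after append(d, 3) → b:[0], d:[1, 2, 3, 4]  free=[FFFFF....]
after append(d, 3) → b:[0], d:[1, 2, 3, 4, 5, 6, 7]  free=[FFFFFFFF.]
after unlink(b) → d:[1, 2, 3, 4, 5, 6, 7]  free=[.FFFFFFF.]
after truncate(d, 5) → d:[1, 2, 3, 4, 5]  free=[.FFFFF...]
after create(c) → c:[0], d:[1, 2, 3, 4, 5]  free=[FFFFFF...]
after truncate(d, 3) → c:[0], d:[1, 2, 3]  free=[FFFF.....]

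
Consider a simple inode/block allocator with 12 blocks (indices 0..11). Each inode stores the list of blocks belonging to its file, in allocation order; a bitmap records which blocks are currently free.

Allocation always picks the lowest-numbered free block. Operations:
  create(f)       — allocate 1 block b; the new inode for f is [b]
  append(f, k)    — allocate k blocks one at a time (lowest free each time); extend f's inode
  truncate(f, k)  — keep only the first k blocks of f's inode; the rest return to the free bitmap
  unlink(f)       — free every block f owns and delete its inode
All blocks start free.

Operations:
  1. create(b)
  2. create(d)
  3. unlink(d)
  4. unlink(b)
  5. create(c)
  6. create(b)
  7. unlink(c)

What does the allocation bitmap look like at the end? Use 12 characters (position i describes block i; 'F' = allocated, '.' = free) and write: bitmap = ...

create(b): bitmap=F........... | b=[0]
create(d): bitmap=FF.......... | b=[0] d=[1]
unlink(d): bitmap=F........... | b=[0]
unlink(b): bitmap=............ | 
create(c): bitmap=F........... | c=[0]
create(b): bitmap=FF.......... | b=[1] c=[0]
unlink(c): bitmap=.F.......... | b=[1]

bitmap = .F..........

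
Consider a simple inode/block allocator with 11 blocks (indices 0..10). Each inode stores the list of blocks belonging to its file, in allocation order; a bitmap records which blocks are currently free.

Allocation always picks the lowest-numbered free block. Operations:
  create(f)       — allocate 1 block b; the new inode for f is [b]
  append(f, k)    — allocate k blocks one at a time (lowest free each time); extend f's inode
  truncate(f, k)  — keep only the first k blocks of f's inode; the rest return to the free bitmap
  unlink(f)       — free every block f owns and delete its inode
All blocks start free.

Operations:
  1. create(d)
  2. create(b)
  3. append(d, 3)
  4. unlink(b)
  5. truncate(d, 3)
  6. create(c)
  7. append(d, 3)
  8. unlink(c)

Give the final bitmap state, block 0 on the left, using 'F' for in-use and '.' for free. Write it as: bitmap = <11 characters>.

bitmap = F.FFFFF....

  1. create(d)  ⇒  F..........  {d→[0]}
  2. create(b)  ⇒  FF.........  {b→[1]; d→[0]}
  3. append(d, 3)  ⇒  FFFFF......  {b→[1]; d→[0, 2, 3, 4]}
  4. unlink(b)  ⇒  F.FFF......  {d→[0, 2, 3, 4]}
  5. truncate(d, 3)  ⇒  F.FF.......  {d→[0, 2, 3]}
  6. create(c)  ⇒  FFFF.......  {c→[1]; d→[0, 2, 3]}
  7. append(d, 3)  ⇒  FFFFFFF....  {c→[1]; d→[0, 2, 3, 4, 5, 6]}
  8. unlink(c)  ⇒  F.FFFFF....  {d→[0, 2, 3, 4, 5, 6]}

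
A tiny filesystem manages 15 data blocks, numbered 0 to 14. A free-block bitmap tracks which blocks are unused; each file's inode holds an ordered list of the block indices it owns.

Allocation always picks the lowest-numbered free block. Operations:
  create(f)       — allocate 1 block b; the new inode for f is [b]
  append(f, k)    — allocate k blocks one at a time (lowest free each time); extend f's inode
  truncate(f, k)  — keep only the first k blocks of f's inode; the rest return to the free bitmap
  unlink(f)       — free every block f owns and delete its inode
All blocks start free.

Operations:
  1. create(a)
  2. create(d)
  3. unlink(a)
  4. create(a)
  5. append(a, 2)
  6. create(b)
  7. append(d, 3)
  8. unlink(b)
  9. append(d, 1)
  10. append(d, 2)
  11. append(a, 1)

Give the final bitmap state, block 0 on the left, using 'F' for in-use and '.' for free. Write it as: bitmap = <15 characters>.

bitmap = FFFFFFFFFFF....

  1. create(a)  ⇒  F..............  {a→[0]}
  2. create(d)  ⇒  FF.............  {a→[0]; d→[1]}
  3. unlink(a)  ⇒  .F.............  {d→[1]}
  4. create(a)  ⇒  FF.............  {a→[0]; d→[1]}
  5. append(a, 2)  ⇒  FFFF...........  {a→[0, 2, 3]; d→[1]}
  6. create(b)  ⇒  FFFFF..........  {a→[0, 2, 3]; b→[4]; d→[1]}
  7. append(d, 3)  ⇒  FFFFFFFF.......  {a→[0, 2, 3]; b→[4]; d→[1, 5, 6, 7]}
  8. unlink(b)  ⇒  FFFF.FFF.......  {a→[0, 2, 3]; d→[1, 5, 6, 7]}
  9. append(d, 1)  ⇒  FFFFFFFF.......  {a→[0, 2, 3]; d→[1, 5, 6, 7, 4]}
  10. append(d, 2)  ⇒  FFFFFFFFFF.....  {a→[0, 2, 3]; d→[1, 5, 6, 7, 4, 8, 9]}
  11. append(a, 1)  ⇒  FFFFFFFFFFF....  {a→[0, 2, 3, 10]; d→[1, 5, 6, 7, 4, 8, 9]}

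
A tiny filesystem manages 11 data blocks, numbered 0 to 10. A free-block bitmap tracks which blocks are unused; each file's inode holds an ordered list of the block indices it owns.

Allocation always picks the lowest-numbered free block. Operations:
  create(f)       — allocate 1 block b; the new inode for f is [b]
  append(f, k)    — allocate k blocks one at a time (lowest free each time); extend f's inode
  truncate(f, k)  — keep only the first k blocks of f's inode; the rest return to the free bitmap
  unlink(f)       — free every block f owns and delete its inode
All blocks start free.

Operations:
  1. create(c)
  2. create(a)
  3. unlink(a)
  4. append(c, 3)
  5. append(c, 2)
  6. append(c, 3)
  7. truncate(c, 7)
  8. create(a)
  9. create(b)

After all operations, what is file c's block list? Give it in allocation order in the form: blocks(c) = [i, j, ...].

blocks(c) = [0, 1, 2, 3, 4, 5, 6]

  1. create(c)  ⇒  F..........  {c→[0]}
  2. create(a)  ⇒  FF.........  {a→[1]; c→[0]}
  3. unlink(a)  ⇒  F..........  {c→[0]}
  4. append(c, 3)  ⇒  FFFF.......  {c→[0, 1, 2, 3]}
  5. append(c, 2)  ⇒  FFFFFF.....  {c→[0, 1, 2, 3, 4, 5]}
  6. append(c, 3)  ⇒  FFFFFFFFF..  {c→[0, 1, 2, 3, 4, 5, 6, 7, 8]}
  7. truncate(c, 7)  ⇒  FFFFFFF....  {c→[0, 1, 2, 3, 4, 5, 6]}
  8. create(a)  ⇒  FFFFFFFF...  {a→[7]; c→[0, 1, 2, 3, 4, 5, 6]}
  9. create(b)  ⇒  FFFFFFFFF..  {a→[7]; b→[8]; c→[0, 1, 2, 3, 4, 5, 6]}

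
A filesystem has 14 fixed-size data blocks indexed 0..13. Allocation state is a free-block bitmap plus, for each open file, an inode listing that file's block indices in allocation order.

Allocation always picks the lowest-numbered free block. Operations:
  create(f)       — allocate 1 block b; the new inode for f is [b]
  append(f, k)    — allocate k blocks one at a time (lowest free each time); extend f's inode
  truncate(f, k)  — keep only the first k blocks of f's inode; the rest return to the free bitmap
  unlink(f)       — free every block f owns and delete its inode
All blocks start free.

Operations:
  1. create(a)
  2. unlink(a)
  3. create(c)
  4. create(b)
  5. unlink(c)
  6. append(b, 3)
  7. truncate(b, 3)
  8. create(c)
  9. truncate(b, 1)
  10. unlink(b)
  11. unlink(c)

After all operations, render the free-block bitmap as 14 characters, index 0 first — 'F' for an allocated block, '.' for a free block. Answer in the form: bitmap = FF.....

bitmap = ..............

  1. create(a)  ⇒  F.............  {a→[0]}
  2. unlink(a)  ⇒  ..............  {}
  3. create(c)  ⇒  F.............  {c→[0]}
  4. create(b)  ⇒  FF............  {b→[1]; c→[0]}
  5. unlink(c)  ⇒  .F............  {b→[1]}
  6. append(b, 3)  ⇒  FFFF..........  {b→[1, 0, 2, 3]}
  7. truncate(b, 3)  ⇒  FFF...........  {b→[1, 0, 2]}
  8. create(c)  ⇒  FFFF..........  {b→[1, 0, 2]; c→[3]}
  9. truncate(b, 1)  ⇒  .F.F..........  {b→[1]; c→[3]}
  10. unlink(b)  ⇒  ...F..........  {c→[3]}
  11. unlink(c)  ⇒  ..............  {}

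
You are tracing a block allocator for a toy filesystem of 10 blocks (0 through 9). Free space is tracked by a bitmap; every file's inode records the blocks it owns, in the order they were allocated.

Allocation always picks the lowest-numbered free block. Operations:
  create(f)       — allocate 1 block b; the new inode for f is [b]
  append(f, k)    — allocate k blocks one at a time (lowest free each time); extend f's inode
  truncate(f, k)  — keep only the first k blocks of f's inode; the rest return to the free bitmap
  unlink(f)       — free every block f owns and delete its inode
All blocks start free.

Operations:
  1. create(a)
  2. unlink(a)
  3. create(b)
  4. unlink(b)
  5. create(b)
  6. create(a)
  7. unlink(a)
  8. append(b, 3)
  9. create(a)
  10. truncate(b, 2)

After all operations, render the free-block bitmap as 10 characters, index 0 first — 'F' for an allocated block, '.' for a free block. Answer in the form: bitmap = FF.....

bitmap = FF..F.....

after create(a) → a:[0]  free=[F.........]
after unlink(a) →   free=[..........]
after create(b) → b:[0]  free=[F.........]
after unlink(b) →   free=[..........]
after create(b) → b:[0]  free=[F.........]
after create(a) → a:[1], b:[0]  free=[FF........]
after unlink(a) → b:[0]  free=[F.........]
after append(b, 3) → b:[0, 1, 2, 3]  free=[FFFF......]
after create(a) → a:[4], b:[0, 1, 2, 3]  free=[FFFFF.....]
after truncate(b, 2) → a:[4], b:[0, 1]  free=[FF..F.....]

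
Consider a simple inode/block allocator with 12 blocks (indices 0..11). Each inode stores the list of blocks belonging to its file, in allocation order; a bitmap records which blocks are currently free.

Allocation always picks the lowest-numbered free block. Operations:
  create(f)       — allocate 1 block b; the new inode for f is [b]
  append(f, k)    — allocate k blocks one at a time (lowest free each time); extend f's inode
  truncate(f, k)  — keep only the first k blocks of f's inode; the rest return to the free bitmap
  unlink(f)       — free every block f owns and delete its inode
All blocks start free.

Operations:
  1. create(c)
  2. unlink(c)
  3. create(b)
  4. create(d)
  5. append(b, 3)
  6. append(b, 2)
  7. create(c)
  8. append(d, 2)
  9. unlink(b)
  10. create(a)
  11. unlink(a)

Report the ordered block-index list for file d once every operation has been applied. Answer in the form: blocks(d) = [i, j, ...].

blocks(d) = [1, 8, 9]

  1. create(c)  ⇒  F...........  {c→[0]}
  2. unlink(c)  ⇒  ............  {}
  3. create(b)  ⇒  F...........  {b→[0]}
  4. create(d)  ⇒  FF..........  {b→[0]; d→[1]}
  5. append(b, 3)  ⇒  FFFFF.......  {b→[0, 2, 3, 4]; d→[1]}
  6. append(b, 2)  ⇒  FFFFFFF.....  {b→[0, 2, 3, 4, 5, 6]; d→[1]}
  7. create(c)  ⇒  FFFFFFFF....  {b→[0, 2, 3, 4, 5, 6]; c→[7]; d→[1]}
  8. append(d, 2)  ⇒  FFFFFFFFFF..  {b→[0, 2, 3, 4, 5, 6]; c→[7]; d→[1, 8, 9]}
  9. unlink(b)  ⇒  .F.....FFF..  {c→[7]; d→[1, 8, 9]}
  10. create(a)  ⇒  FF.....FFF..  {a→[0]; c→[7]; d→[1, 8, 9]}
  11. unlink(a)  ⇒  .F.....FFF..  {c→[7]; d→[1, 8, 9]}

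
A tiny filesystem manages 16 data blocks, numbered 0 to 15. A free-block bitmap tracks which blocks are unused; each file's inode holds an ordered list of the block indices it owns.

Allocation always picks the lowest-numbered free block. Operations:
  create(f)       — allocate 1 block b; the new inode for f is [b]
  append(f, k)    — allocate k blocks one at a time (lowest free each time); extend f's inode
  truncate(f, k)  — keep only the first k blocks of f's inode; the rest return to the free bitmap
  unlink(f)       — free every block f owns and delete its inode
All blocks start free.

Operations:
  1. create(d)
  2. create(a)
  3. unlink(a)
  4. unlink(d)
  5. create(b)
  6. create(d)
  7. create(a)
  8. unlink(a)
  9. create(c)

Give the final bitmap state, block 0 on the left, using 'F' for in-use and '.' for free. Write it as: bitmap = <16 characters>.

bitmap = FFF.............

create(d): bitmap=F............... | d=[0]
create(a): bitmap=FF.............. | a=[1] d=[0]
unlink(a): bitmap=F............... | d=[0]
unlink(d): bitmap=................ | 
create(b): bitmap=F............... | b=[0]
create(d): bitmap=FF.............. | b=[0] d=[1]
create(a): bitmap=FFF............. | a=[2] b=[0] d=[1]
unlink(a): bitmap=FF.............. | b=[0] d=[1]
create(c): bitmap=FFF............. | b=[0] c=[2] d=[1]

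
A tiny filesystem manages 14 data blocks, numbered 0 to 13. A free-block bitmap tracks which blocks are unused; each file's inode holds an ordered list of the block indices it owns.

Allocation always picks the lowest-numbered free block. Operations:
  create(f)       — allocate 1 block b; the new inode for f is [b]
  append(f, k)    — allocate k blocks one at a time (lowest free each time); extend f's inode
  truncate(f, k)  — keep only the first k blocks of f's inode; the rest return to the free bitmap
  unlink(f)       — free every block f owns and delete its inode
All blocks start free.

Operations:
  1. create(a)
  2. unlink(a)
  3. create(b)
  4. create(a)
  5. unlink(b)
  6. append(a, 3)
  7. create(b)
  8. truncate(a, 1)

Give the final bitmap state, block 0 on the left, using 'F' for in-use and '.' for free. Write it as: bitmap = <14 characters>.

[1] create(a) — a=0 (map F.............)
[2] unlink(a) —  (map ..............)
[3] create(b) — b=0 (map F.............)
[4] create(a) — a=1 b=0 (map FF............)
[5] unlink(b) — a=1 (map .F............)
[6] append(a, 3) — a=1,0,2,3 (map FFFF..........)
[7] create(b) — a=1,0,2,3 b=4 (map FFFFF.........)
[8] truncate(a, 1) — a=1 b=4 (map .F..F.........)

bitmap = .F..F.........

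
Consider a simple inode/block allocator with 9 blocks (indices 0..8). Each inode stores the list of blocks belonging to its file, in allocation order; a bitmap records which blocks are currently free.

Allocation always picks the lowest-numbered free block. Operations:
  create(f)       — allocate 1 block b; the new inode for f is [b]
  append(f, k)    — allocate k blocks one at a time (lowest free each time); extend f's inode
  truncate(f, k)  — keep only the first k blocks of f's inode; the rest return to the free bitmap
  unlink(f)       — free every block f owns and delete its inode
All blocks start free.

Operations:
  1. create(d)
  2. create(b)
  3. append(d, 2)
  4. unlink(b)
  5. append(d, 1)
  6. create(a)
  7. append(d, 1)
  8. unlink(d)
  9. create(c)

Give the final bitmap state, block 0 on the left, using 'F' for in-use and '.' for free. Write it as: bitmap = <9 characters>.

bitmap = F...F....

after create(d) → d:[0]  free=[F........]
after create(b) → b:[1], d:[0]  free=[FF.......]
after append(d, 2) → b:[1], d:[0, 2, 3]  free=[FFFF.....]
after unlink(b) → d:[0, 2, 3]  free=[F.FF.....]
after append(d, 1) → d:[0, 2, 3, 1]  free=[FFFF.....]
after create(a) → a:[4], d:[0, 2, 3, 1]  free=[FFFFF....]
after append(d, 1) → a:[4], d:[0, 2, 3, 1, 5]  free=[FFFFFF...]
after unlink(d) → a:[4]  free=[....F....]
after create(c) → a:[4], c:[0]  free=[F...F....]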